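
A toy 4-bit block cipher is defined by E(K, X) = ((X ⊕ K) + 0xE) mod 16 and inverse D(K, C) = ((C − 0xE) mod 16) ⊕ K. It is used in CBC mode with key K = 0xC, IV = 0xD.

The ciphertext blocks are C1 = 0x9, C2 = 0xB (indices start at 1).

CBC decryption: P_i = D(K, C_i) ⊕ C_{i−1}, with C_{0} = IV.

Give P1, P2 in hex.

P1 = 0xA, P2 = 0x8

P1: D(K, 0x9) = 0x7; 0x7 ⊕ 0xD = 0xA.
P2: D(K, 0xB) = 0x1; 0x1 ⊕ 0x9 = 0x8.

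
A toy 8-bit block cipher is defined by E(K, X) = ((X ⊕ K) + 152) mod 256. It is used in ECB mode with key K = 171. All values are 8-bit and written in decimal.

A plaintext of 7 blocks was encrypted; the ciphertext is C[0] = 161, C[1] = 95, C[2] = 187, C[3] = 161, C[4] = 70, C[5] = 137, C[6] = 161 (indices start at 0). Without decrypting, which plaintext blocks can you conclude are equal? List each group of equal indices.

P[0] = P[3] = P[6]

ECB encrypts each block independently with the same key, so equal ciphertext blocks imply equal plaintext blocks.
C[0] = C[3] = C[6] = 161, so P[0] = P[3] = P[6].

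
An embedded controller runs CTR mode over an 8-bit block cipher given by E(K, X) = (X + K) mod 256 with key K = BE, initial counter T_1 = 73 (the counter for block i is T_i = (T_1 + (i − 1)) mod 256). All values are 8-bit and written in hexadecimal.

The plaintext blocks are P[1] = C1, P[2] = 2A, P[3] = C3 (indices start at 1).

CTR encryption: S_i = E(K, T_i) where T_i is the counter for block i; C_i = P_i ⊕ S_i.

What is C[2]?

C[2] = 18

C[1]: T = 73, S = E(K, T) = 31; C1 ⊕ 31 = F0.
C[2]: T = 74, S = E(K, T) = 32; 2A ⊕ 32 = 18.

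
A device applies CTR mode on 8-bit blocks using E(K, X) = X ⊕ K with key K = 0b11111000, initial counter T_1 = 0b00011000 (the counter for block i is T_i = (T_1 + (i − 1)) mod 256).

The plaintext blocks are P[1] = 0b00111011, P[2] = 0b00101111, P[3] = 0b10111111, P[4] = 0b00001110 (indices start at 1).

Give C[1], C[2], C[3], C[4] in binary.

CTR encryption: S_i = E(K, T_i) where T_i is the counter for block i; C_i = P_i ⊕ S_i.
C[1]: T = 0b00011000, S = E(K, T) = 0b11100000; 0b00111011 ⊕ 0b11100000 = 0b11011011.
C[2]: T = 0b00011001, S = E(K, T) = 0b11100001; 0b00101111 ⊕ 0b11100001 = 0b11001110.
C[3]: T = 0b00011010, S = E(K, T) = 0b11100010; 0b10111111 ⊕ 0b11100010 = 0b01011101.
C[4]: T = 0b00011011, S = E(K, T) = 0b11100011; 0b00001110 ⊕ 0b11100011 = 0b11101101.

C[1] = 0b11011011, C[2] = 0b11001110, C[3] = 0b01011101, C[4] = 0b11101101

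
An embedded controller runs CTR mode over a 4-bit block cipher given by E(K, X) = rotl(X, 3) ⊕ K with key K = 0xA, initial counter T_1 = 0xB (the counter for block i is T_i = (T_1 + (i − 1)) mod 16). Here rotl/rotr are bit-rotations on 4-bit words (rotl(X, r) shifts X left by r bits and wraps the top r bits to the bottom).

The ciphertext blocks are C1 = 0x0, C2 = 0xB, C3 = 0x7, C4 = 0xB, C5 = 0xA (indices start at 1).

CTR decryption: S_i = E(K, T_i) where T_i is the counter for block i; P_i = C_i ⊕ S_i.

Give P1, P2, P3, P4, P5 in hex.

P1: T = 0xB, S = E(K, T) = 0x7; 0x0 ⊕ 0x7 = 0x7.
P2: T = 0xC, S = E(K, T) = 0xC; 0xB ⊕ 0xC = 0x7.
P3: T = 0xD, S = E(K, T) = 0x4; 0x7 ⊕ 0x4 = 0x3.
P4: T = 0xE, S = E(K, T) = 0xD; 0xB ⊕ 0xD = 0x6.
P5: T = 0xF, S = E(K, T) = 0x5; 0xA ⊕ 0x5 = 0xF.

P1 = 0x7, P2 = 0x7, P3 = 0x3, P4 = 0x6, P5 = 0xF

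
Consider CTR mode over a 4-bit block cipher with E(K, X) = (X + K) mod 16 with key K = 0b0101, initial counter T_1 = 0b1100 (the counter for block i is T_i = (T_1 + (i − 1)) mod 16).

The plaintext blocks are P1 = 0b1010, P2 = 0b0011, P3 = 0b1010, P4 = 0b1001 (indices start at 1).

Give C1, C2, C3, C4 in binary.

C1 = 0b1011, C2 = 0b0001, C3 = 0b1001, C4 = 0b1101

CTR encryption: S_i = E(K, T_i) where T_i is the counter for block i; C_i = P_i ⊕ S_i.
C1: T = 0b1100, S = E(K, T) = 0b0001; 0b1010 ⊕ 0b0001 = 0b1011.
C2: T = 0b1101, S = E(K, T) = 0b0010; 0b0011 ⊕ 0b0010 = 0b0001.
C3: T = 0b1110, S = E(K, T) = 0b0011; 0b1010 ⊕ 0b0011 = 0b1001.
C4: T = 0b1111, S = E(K, T) = 0b0100; 0b1001 ⊕ 0b0100 = 0b1101.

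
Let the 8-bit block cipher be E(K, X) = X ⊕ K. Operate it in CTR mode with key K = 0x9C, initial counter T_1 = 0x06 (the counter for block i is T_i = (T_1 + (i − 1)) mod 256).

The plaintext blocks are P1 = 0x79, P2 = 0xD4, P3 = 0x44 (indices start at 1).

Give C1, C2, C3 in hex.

C1 = 0xE3, C2 = 0x4F, C3 = 0xD0

CTR encryption: S_i = E(K, T_i) where T_i is the counter for block i; C_i = P_i ⊕ S_i.
C1: T = 0x06, S = E(K, T) = 0x9A; 0x79 ⊕ 0x9A = 0xE3.
C2: T = 0x07, S = E(K, T) = 0x9B; 0xD4 ⊕ 0x9B = 0x4F.
C3: T = 0x08, S = E(K, T) = 0x94; 0x44 ⊕ 0x94 = 0xD0.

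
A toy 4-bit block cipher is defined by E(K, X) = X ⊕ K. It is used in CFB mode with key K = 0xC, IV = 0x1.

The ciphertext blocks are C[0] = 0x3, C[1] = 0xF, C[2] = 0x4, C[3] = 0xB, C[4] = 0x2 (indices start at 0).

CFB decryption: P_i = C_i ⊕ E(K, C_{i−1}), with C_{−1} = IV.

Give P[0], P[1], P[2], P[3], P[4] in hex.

P[0]: E(K, 0x1) = 0xD; 0x3 ⊕ 0xD = 0xE.
P[1]: E(K, 0x3) = 0xF; 0xF ⊕ 0xF = 0x0.
P[2]: E(K, 0xF) = 0x3; 0x4 ⊕ 0x3 = 0x7.
P[3]: E(K, 0x4) = 0x8; 0xB ⊕ 0x8 = 0x3.
P[4]: E(K, 0xB) = 0x7; 0x2 ⊕ 0x7 = 0x5.

P[0] = 0xE, P[1] = 0x0, P[2] = 0x7, P[3] = 0x3, P[4] = 0x5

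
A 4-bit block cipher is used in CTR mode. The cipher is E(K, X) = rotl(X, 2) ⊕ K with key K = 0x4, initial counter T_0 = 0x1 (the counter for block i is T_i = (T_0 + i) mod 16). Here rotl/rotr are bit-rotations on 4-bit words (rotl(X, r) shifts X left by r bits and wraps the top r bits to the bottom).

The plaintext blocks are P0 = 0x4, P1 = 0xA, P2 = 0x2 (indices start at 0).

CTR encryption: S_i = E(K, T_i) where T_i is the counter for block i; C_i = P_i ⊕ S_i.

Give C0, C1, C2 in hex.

C0: T = 0x1, S = E(K, T) = 0x0; 0x4 ⊕ 0x0 = 0x4.
C1: T = 0x2, S = E(K, T) = 0xC; 0xA ⊕ 0xC = 0x6.
C2: T = 0x3, S = E(K, T) = 0x8; 0x2 ⊕ 0x8 = 0xA.

C0 = 0x4, C1 = 0x6, C2 = 0xA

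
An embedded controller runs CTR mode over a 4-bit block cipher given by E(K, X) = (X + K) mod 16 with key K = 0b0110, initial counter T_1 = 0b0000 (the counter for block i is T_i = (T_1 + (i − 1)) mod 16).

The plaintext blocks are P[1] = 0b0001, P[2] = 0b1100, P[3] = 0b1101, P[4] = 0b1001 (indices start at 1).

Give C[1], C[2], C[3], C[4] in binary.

CTR encryption: S_i = E(K, T_i) where T_i is the counter for block i; C_i = P_i ⊕ S_i.
C[1]: T = 0b0000, S = E(K, T) = 0b0110; 0b0001 ⊕ 0b0110 = 0b0111.
C[2]: T = 0b0001, S = E(K, T) = 0b0111; 0b1100 ⊕ 0b0111 = 0b1011.
C[3]: T = 0b0010, S = E(K, T) = 0b1000; 0b1101 ⊕ 0b1000 = 0b0101.
C[4]: T = 0b0011, S = E(K, T) = 0b1001; 0b1001 ⊕ 0b1001 = 0b0000.

C[1] = 0b0111, C[2] = 0b1011, C[3] = 0b0101, C[4] = 0b0000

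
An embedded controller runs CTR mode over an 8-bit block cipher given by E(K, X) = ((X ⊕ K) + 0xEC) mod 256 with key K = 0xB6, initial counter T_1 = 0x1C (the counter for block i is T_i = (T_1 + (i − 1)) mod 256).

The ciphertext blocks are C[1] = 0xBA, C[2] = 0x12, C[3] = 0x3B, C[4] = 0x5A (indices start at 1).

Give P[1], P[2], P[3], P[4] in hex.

P[1] = 0x2C, P[2] = 0x85, P[3] = 0xAF, P[4] = 0xCF

CTR decryption: S_i = E(K, T_i) where T_i is the counter for block i; P_i = C_i ⊕ S_i.
P[1]: T = 0x1C, S = E(K, T) = 0x96; 0xBA ⊕ 0x96 = 0x2C.
P[2]: T = 0x1D, S = E(K, T) = 0x97; 0x12 ⊕ 0x97 = 0x85.
P[3]: T = 0x1E, S = E(K, T) = 0x94; 0x3B ⊕ 0x94 = 0xAF.
P[4]: T = 0x1F, S = E(K, T) = 0x95; 0x5A ⊕ 0x95 = 0xCF.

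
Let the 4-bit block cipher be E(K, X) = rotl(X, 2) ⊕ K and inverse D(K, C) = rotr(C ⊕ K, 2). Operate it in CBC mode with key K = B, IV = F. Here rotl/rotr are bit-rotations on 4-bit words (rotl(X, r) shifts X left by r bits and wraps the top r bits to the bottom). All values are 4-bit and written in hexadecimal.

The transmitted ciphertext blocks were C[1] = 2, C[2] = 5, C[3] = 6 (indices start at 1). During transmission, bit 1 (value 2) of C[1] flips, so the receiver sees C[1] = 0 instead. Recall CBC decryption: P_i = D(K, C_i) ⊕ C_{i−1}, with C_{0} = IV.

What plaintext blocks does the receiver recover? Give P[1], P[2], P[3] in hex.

P[1] = 1, P[2] = B, P[3] = 2

Only C[1] changed, to 0. In CBC, a change in C_i garbles P_i and flips the same bit in P_{i+1}. Decrypting the received ciphertext:
P[1]: D(K, 0) = E; E ⊕ F = 1.
P[2]: D(K, 5) = B; B ⊕ 0 = B.
P[3]: D(K, 6) = 7; 7 ⊕ 5 = 2.
Blocks that differ from the original plaintext: P[1], P[2].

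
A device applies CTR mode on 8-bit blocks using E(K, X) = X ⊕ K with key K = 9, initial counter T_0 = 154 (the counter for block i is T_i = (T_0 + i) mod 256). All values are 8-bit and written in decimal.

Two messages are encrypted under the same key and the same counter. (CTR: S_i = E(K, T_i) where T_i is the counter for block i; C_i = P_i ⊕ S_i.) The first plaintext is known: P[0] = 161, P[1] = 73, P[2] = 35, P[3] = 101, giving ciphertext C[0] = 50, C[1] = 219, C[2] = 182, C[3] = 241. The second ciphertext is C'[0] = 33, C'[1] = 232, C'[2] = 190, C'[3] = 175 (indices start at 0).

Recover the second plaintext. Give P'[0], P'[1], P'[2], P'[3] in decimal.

In CTR with a reused counter, both messages share the same keystream S_i, so C_i ⊕ C'_i = P_i ⊕ P'_i and thus P'_i = P_i ⊕ C_i ⊕ C'_i.
P'[0]: 161 ⊕ 50 ⊕ 33 = 178.
P'[1]: 73 ⊕ 219 ⊕ 232 = 122.
P'[2]: 35 ⊕ 182 ⊕ 190 = 43.
P'[3]: 101 ⊕ 241 ⊕ 175 = 59.

P'[0] = 178, P'[1] = 122, P'[2] = 43, P'[3] = 59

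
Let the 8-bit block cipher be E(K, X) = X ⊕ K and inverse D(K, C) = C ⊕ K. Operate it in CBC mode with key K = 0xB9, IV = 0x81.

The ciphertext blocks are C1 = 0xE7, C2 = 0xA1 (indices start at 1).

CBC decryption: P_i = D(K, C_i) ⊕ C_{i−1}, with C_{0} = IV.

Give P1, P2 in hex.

P1: D(K, 0xE7) = 0x5E; 0x5E ⊕ 0x81 = 0xDF.
P2: D(K, 0xA1) = 0x18; 0x18 ⊕ 0xE7 = 0xFF.

P1 = 0xDF, P2 = 0xFF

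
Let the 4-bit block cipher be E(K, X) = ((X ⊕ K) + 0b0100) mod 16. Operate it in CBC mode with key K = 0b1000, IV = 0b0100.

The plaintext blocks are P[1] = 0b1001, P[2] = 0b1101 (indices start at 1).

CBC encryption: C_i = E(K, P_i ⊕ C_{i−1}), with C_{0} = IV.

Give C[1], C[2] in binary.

C[1] = 0b1001, C[2] = 0b0000

C[1]: P[1] ⊕ 0b0100 = 0b1101; E(K, 0b1101) = 0b1001.
C[2]: P[2] ⊕ 0b1001 = 0b0100; E(K, 0b0100) = 0b0000.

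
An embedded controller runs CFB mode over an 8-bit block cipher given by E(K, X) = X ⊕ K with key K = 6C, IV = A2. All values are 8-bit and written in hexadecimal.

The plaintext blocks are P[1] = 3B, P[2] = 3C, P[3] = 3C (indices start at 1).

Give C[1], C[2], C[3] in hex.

CFB encryption: C_i = P_i ⊕ E(K, C_{i−1}), with C_{0} = IV.
C[1]: E(K, A2) = CE; 3B ⊕ CE = F5.
C[2]: E(K, F5) = 99; 3C ⊕ 99 = A5.
C[3]: E(K, A5) = C9; 3C ⊕ C9 = F5.

C[1] = F5, C[2] = A5, C[3] = F5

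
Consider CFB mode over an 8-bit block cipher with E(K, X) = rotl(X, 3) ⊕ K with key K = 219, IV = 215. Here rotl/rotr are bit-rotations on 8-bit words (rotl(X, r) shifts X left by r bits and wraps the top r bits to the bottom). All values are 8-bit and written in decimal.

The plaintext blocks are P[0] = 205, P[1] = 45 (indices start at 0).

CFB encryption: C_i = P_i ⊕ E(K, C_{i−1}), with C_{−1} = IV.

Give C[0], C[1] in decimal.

C[0] = 168, C[1] = 179

C[0]: E(K, 215) = 101; 205 ⊕ 101 = 168.
C[1]: E(K, 168) = 158; 45 ⊕ 158 = 179.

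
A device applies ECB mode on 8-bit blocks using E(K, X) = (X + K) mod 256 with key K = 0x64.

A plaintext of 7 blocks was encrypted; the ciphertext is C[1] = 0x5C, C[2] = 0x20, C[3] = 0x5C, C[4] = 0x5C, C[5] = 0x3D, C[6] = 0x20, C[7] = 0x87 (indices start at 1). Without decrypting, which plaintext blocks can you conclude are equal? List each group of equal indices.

P[1] = P[3] = P[4]; P[2] = P[6]

ECB encrypts each block independently with the same key, so equal ciphertext blocks imply equal plaintext blocks.
C[1] = C[3] = C[4] = 0x5C, so P[1] = P[3] = P[4].
C[2] = C[6] = 0x20, so P[2] = P[6].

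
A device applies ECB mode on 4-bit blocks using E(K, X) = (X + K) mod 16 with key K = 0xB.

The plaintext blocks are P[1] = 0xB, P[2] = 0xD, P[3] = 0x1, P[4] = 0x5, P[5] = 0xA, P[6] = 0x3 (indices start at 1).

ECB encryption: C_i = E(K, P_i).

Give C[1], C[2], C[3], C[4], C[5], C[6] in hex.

C[1]: E(K, 0xB) = 0x6.
C[2]: E(K, 0xD) = 0x8.
C[3]: E(K, 0x1) = 0xC.
C[4]: E(K, 0x5) = 0x0.
C[5]: E(K, 0xA) = 0x5.
C[6]: E(K, 0x3) = 0xE.

C[1] = 0x6, C[2] = 0x8, C[3] = 0xC, C[4] = 0x0, C[5] = 0x5, C[6] = 0xE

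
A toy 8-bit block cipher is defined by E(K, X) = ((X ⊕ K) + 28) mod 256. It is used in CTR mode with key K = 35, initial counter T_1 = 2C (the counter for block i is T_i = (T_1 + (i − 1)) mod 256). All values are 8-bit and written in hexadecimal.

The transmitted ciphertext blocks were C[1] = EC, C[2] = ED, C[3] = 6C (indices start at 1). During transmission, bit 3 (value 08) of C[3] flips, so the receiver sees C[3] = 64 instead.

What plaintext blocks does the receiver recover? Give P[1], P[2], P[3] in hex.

CTR decryption: S_i = E(K, T_i) where T_i is the counter for block i; P_i = C_i ⊕ S_i.
Only C[3] changed, to 64. In CTR, a change in C_i flips the same bit in P_i only; the keystream is unaffected. Decrypting the received ciphertext:
P[1]: T = 2C, S = E(K, T) = 41; EC ⊕ 41 = AD.
P[2]: T = 2D, S = E(K, T) = 40; ED ⊕ 40 = AD.
P[3]: T = 2E, S = E(K, T) = 43; 64 ⊕ 43 = 27.
Blocks that differ from the original plaintext: P[3].

P[1] = AD, P[2] = AD, P[3] = 27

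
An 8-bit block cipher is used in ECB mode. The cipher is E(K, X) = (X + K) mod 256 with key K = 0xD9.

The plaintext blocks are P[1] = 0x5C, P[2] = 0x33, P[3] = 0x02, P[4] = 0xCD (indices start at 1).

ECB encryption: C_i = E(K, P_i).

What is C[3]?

C[3]: E(K, 0x02) = 0xDB.

C[3] = 0xDB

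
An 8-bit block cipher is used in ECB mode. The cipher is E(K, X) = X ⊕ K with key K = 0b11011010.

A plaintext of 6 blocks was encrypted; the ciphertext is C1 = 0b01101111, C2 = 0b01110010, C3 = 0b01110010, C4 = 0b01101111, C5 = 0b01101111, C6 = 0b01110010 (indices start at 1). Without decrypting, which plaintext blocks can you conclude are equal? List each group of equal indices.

ECB encrypts each block independently with the same key, so equal ciphertext blocks imply equal plaintext blocks.
C1 = C4 = C5 = 0b01101111, so P1 = P4 = P5.
C2 = C3 = C6 = 0b01110010, so P2 = P3 = P6.

P1 = P4 = P5; P2 = P3 = P6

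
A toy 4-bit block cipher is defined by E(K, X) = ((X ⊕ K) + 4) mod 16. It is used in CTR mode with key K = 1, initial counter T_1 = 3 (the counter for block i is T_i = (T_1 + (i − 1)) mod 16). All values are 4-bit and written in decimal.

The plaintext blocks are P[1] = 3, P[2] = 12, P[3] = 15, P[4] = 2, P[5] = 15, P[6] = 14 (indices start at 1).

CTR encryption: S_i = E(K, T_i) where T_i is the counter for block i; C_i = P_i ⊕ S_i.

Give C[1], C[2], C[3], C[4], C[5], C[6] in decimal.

C[1]: T = 3, S = E(K, T) = 6; 3 ⊕ 6 = 5.
C[2]: T = 4, S = E(K, T) = 9; 12 ⊕ 9 = 5.
C[3]: T = 5, S = E(K, T) = 8; 15 ⊕ 8 = 7.
C[4]: T = 6, S = E(K, T) = 11; 2 ⊕ 11 = 9.
C[5]: T = 7, S = E(K, T) = 10; 15 ⊕ 10 = 5.
C[6]: T = 8, S = E(K, T) = 13; 14 ⊕ 13 = 3.

C[1] = 5, C[2] = 5, C[3] = 7, C[4] = 9, C[5] = 5, C[6] = 3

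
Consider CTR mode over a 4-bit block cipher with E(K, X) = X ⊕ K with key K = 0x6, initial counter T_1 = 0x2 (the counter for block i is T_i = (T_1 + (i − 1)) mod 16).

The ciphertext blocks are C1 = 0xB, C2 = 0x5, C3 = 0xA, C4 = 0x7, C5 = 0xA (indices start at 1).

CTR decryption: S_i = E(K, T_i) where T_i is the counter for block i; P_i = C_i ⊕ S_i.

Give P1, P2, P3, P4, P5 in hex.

P1: T = 0x2, S = E(K, T) = 0x4; 0xB ⊕ 0x4 = 0xF.
P2: T = 0x3, S = E(K, T) = 0x5; 0x5 ⊕ 0x5 = 0x0.
P3: T = 0x4, S = E(K, T) = 0x2; 0xA ⊕ 0x2 = 0x8.
P4: T = 0x5, S = E(K, T) = 0x3; 0x7 ⊕ 0x3 = 0x4.
P5: T = 0x6, S = E(K, T) = 0x0; 0xA ⊕ 0x0 = 0xA.

P1 = 0xF, P2 = 0x0, P3 = 0x8, P4 = 0x4, P5 = 0xA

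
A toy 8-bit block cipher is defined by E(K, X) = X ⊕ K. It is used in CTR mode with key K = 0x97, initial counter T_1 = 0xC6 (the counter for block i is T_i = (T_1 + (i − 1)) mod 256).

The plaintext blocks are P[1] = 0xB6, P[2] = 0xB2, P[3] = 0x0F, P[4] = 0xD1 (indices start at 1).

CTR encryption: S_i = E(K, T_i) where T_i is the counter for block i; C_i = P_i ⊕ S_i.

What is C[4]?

C[4] = 0x8F

C[1]: T = 0xC6, S = E(K, T) = 0x51; 0xB6 ⊕ 0x51 = 0xE7.
C[2]: T = 0xC7, S = E(K, T) = 0x50; 0xB2 ⊕ 0x50 = 0xE2.
C[3]: T = 0xC8, S = E(K, T) = 0x5F; 0x0F ⊕ 0x5F = 0x50.
C[4]: T = 0xC9, S = E(K, T) = 0x5E; 0xD1 ⊕ 0x5E = 0x8F.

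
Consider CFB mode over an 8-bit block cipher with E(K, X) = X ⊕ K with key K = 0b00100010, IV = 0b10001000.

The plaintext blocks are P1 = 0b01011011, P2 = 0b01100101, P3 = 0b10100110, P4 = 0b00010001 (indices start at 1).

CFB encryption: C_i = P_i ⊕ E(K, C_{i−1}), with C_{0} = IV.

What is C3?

C1: E(K, 0b10001000) = 0b10101010; 0b01011011 ⊕ 0b10101010 = 0b11110001.
C2: E(K, 0b11110001) = 0b11010011; 0b01100101 ⊕ 0b11010011 = 0b10110110.
C3: E(K, 0b10110110) = 0b10010100; 0b10100110 ⊕ 0b10010100 = 0b00110010.

C3 = 0b00110010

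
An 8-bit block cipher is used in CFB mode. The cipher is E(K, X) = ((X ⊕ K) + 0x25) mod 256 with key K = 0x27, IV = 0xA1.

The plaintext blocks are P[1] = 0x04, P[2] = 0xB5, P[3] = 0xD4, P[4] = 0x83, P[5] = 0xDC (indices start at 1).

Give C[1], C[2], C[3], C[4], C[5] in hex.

C[1] = 0xAF, C[2] = 0x18, C[3] = 0xB0, C[4] = 0x3F, C[5] = 0xE1

CFB encryption: C_i = P_i ⊕ E(K, C_{i−1}), with C_{0} = IV.
C[1]: E(K, 0xA1) = 0xAB; 0x04 ⊕ 0xAB = 0xAF.
C[2]: E(K, 0xAF) = 0xAD; 0xB5 ⊕ 0xAD = 0x18.
C[3]: E(K, 0x18) = 0x64; 0xD4 ⊕ 0x64 = 0xB0.
C[4]: E(K, 0xB0) = 0xBC; 0x83 ⊕ 0xBC = 0x3F.
C[5]: E(K, 0x3F) = 0x3D; 0xDC ⊕ 0x3D = 0xE1.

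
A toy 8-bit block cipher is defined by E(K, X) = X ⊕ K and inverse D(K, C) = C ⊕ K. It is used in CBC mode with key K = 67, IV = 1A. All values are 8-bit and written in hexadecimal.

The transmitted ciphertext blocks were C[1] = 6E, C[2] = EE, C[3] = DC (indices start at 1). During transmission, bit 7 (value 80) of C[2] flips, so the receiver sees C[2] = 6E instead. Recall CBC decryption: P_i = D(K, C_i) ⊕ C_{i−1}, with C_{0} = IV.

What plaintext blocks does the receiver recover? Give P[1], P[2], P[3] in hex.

P[1] = 13, P[2] = 67, P[3] = D5

Only C[2] changed, to 6E. In CBC, a change in C_i garbles P_i and flips the same bit in P_{i+1}. Decrypting the received ciphertext:
P[1]: D(K, 6E) = 09; 09 ⊕ 1A = 13.
P[2]: D(K, 6E) = 09; 09 ⊕ 6E = 67.
P[3]: D(K, DC) = BB; BB ⊕ 6E = D5.
Blocks that differ from the original plaintext: P[2], P[3].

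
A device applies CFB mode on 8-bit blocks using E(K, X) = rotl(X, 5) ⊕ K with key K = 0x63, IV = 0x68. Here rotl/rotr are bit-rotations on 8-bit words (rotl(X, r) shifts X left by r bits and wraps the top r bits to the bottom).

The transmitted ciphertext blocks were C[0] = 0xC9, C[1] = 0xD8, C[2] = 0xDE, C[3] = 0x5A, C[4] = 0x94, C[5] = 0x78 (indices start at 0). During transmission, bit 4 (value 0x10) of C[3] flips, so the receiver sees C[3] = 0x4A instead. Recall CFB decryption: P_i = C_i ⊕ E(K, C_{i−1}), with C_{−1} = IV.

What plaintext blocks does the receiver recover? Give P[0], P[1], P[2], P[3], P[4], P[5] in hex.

Only C[3] changed, to 0x4A. In CFB, a change in C_i flips the same bit in P_i and garbles P_{i+1}. Decrypting the received ciphertext:
P[0]: E(K, 0x68) = 0x6E; 0xC9 ⊕ 0x6E = 0xA7.
P[1]: E(K, 0xC9) = 0x5A; 0xD8 ⊕ 0x5A = 0x82.
P[2]: E(K, 0xD8) = 0x78; 0xDE ⊕ 0x78 = 0xA6.
P[3]: E(K, 0xDE) = 0xB8; 0x4A ⊕ 0xB8 = 0xF2.
P[4]: E(K, 0x4A) = 0x2A; 0x94 ⊕ 0x2A = 0xBE.
P[5]: E(K, 0x94) = 0xF1; 0x78 ⊕ 0xF1 = 0x89.
Blocks that differ from the original plaintext: P[3], P[4].

P[0] = 0xA7, P[1] = 0x82, P[2] = 0xA6, P[3] = 0xF2, P[4] = 0xBE, P[5] = 0x89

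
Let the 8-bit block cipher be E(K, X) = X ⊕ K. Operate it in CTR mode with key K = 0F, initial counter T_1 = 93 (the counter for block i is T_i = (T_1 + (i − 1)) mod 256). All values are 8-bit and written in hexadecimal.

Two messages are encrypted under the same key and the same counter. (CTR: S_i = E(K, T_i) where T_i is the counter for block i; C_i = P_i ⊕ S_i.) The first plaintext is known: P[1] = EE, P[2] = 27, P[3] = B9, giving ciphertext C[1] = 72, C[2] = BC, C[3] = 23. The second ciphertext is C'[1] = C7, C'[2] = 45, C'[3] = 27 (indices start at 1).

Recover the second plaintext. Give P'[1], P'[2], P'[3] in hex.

In CTR with a reused counter, both messages share the same keystream S_i, so C_i ⊕ C'_i = P_i ⊕ P'_i and thus P'_i = P_i ⊕ C_i ⊕ C'_i.
P'[1]: EE ⊕ 72 ⊕ C7 = 5B.
P'[2]: 27 ⊕ BC ⊕ 45 = DE.
P'[3]: B9 ⊕ 23 ⊕ 27 = BD.

P'[1] = 5B, P'[2] = DE, P'[3] = BD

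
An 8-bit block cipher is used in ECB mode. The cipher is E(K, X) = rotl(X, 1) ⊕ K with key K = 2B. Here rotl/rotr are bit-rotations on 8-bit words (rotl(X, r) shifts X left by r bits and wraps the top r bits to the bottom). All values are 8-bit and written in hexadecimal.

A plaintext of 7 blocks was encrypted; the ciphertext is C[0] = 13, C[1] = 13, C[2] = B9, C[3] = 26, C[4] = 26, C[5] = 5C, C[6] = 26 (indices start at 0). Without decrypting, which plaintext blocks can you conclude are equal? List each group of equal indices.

ECB encrypts each block independently with the same key, so equal ciphertext blocks imply equal plaintext blocks.
C[0] = C[1] = 13, so P[0] = P[1].
C[3] = C[4] = C[6] = 26, so P[3] = P[4] = P[6].

P[0] = P[1]; P[3] = P[4] = P[6]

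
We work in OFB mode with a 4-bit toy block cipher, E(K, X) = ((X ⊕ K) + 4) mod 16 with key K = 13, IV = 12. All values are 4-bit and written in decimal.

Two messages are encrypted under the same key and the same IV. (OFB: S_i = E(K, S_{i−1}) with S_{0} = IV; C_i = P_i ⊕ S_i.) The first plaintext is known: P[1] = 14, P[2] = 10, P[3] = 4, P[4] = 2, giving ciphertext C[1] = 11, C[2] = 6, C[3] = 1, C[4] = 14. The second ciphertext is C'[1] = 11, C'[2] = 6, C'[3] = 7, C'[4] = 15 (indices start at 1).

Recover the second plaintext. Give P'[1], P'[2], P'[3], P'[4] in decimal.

P'[1] = 14, P'[2] = 10, P'[3] = 2, P'[4] = 3

In OFB with a reused IV, both messages share the same keystream S_i, so C_i ⊕ C'_i = P_i ⊕ P'_i and thus P'_i = P_i ⊕ C_i ⊕ C'_i.
P'[1]: 14 ⊕ 11 ⊕ 11 = 14.
P'[2]: 10 ⊕ 6 ⊕ 6 = 10.
P'[3]: 4 ⊕ 1 ⊕ 7 = 2.
P'[4]: 2 ⊕ 14 ⊕ 15 = 3.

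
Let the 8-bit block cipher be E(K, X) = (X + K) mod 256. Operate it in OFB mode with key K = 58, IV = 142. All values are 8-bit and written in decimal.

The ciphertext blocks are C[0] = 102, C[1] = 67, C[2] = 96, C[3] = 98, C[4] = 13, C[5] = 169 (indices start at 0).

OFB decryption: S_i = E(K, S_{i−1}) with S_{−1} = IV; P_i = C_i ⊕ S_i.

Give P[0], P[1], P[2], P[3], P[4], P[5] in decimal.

P[0] = 174, P[1] = 65, P[2] = 92, P[3] = 20, P[4] = 189, P[5] = 67

P[0]: S = E(K, 142) = 200; 102 ⊕ 200 = 174.
P[1]: S = E(K, 200) = 2; 67 ⊕ 2 = 65.
P[2]: S = E(K, 2) = 60; 96 ⊕ 60 = 92.
P[3]: S = E(K, 60) = 118; 98 ⊕ 118 = 20.
P[4]: S = E(K, 118) = 176; 13 ⊕ 176 = 189.
P[5]: S = E(K, 176) = 234; 169 ⊕ 234 = 67.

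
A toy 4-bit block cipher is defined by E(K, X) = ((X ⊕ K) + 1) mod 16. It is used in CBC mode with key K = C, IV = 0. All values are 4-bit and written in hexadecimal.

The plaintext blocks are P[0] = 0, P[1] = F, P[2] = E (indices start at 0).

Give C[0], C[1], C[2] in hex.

C[0] = D, C[1] = F, C[2] = E

CBC encryption: C_i = E(K, P_i ⊕ C_{i−1}), with C_{−1} = IV.
C[0]: P[0] ⊕ 0 = 0; E(K, 0) = D.
C[1]: P[1] ⊕ D = 2; E(K, 2) = F.
C[2]: P[2] ⊕ F = 1; E(K, 1) = E.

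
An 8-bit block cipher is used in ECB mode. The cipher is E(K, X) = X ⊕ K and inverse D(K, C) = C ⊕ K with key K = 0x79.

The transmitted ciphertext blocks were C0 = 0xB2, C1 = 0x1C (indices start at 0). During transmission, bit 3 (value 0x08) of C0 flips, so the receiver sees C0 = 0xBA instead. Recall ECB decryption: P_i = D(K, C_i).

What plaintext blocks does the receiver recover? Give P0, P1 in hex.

P0 = 0xC3, P1 = 0x65

Only C0 changed, to 0xBA. In ECB, a change in C_i affects only P_i. Decrypting the received ciphertext:
P0: D(K, 0xBA) = 0xC3.
P1: D(K, 0x1C) = 0x65.
Blocks that differ from the original plaintext: P0.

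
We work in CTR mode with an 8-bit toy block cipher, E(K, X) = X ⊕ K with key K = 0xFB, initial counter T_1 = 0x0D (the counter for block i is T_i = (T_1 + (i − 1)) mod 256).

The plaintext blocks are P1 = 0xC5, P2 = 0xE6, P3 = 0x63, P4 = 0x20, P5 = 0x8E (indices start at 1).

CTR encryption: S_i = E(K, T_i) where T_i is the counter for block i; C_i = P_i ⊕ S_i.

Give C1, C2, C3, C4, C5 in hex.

C1 = 0x33, C2 = 0x13, C3 = 0x97, C4 = 0xCB, C5 = 0x64

C1: T = 0x0D, S = E(K, T) = 0xF6; 0xC5 ⊕ 0xF6 = 0x33.
C2: T = 0x0E, S = E(K, T) = 0xF5; 0xE6 ⊕ 0xF5 = 0x13.
C3: T = 0x0F, S = E(K, T) = 0xF4; 0x63 ⊕ 0xF4 = 0x97.
C4: T = 0x10, S = E(K, T) = 0xEB; 0x20 ⊕ 0xEB = 0xCB.
C5: T = 0x11, S = E(K, T) = 0xEA; 0x8E ⊕ 0xEA = 0x64.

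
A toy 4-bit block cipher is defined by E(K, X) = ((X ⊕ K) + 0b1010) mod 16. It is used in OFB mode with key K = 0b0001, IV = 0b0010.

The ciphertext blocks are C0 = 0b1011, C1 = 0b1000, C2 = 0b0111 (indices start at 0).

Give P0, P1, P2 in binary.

P0 = 0b0110, P1 = 0b1110, P2 = 0b0110

OFB decryption: S_i = E(K, S_{i−1}) with S_{−1} = IV; P_i = C_i ⊕ S_i.
P0: S = E(K, 0b0010) = 0b1101; 0b1011 ⊕ 0b1101 = 0b0110.
P1: S = E(K, 0b1101) = 0b0110; 0b1000 ⊕ 0b0110 = 0b1110.
P2: S = E(K, 0b0110) = 0b0001; 0b0111 ⊕ 0b0001 = 0b0110.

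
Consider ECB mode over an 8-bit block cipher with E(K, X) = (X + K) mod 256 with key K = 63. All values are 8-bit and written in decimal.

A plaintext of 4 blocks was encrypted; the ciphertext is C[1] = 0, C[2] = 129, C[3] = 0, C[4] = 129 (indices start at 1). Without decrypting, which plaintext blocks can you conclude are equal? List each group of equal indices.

ECB encrypts each block independently with the same key, so equal ciphertext blocks imply equal plaintext blocks.
C[1] = C[3] = 0, so P[1] = P[3].
C[2] = C[4] = 129, so P[2] = P[4].

P[1] = P[3]; P[2] = P[4]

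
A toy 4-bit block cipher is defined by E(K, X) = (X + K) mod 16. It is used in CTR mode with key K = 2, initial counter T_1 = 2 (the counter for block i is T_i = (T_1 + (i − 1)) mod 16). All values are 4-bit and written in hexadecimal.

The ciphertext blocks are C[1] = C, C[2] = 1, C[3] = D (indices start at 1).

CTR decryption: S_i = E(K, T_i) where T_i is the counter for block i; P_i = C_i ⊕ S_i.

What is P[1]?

P[1] = 8

P[1]: T = 2, S = E(K, T) = 4; C ⊕ 4 = 8.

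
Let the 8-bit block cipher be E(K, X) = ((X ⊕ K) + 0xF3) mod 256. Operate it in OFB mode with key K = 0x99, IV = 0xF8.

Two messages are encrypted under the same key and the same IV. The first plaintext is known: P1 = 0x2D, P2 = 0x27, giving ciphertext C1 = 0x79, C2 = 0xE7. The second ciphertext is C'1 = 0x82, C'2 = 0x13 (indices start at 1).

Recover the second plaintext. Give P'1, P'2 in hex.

P'1 = 0xD6, P'2 = 0xD3

In OFB with a reused IV, both messages share the same keystream S_i, so C_i ⊕ C'_i = P_i ⊕ P'_i and thus P'_i = P_i ⊕ C_i ⊕ C'_i.
P'1: 0x2D ⊕ 0x79 ⊕ 0x82 = 0xD6.
P'2: 0x27 ⊕ 0xE7 ⊕ 0x13 = 0xD3.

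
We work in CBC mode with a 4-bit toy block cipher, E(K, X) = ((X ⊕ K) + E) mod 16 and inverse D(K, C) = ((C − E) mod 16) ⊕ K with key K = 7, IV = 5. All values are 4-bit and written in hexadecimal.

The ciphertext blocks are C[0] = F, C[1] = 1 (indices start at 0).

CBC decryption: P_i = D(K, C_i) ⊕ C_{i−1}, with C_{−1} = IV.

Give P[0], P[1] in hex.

P[0]: D(K, F) = 6; 6 ⊕ 5 = 3.
P[1]: D(K, 1) = 4; 4 ⊕ F = B.

P[0] = 3, P[1] = B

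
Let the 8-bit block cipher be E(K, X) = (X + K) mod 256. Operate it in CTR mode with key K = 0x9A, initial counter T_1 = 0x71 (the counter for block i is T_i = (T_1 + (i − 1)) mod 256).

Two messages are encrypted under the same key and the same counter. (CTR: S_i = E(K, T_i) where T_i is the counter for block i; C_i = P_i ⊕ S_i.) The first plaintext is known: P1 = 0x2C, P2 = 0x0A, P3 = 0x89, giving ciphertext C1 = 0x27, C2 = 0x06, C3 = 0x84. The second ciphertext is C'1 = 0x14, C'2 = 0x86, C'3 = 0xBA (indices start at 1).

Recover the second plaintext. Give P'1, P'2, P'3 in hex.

P'1 = 0x1F, P'2 = 0x8A, P'3 = 0xB7

In CTR with a reused counter, both messages share the same keystream S_i, so C_i ⊕ C'_i = P_i ⊕ P'_i and thus P'_i = P_i ⊕ C_i ⊕ C'_i.
P'1: 0x2C ⊕ 0x27 ⊕ 0x14 = 0x1F.
P'2: 0x0A ⊕ 0x06 ⊕ 0x86 = 0x8A.
P'3: 0x89 ⊕ 0x84 ⊕ 0xBA = 0xB7.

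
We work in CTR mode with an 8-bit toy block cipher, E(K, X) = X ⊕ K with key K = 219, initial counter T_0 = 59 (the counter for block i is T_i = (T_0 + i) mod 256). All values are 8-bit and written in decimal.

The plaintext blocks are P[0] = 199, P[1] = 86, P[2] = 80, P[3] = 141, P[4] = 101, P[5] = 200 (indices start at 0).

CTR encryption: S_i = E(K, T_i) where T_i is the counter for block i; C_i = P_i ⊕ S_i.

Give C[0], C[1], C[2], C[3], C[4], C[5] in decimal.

C[0]: T = 59, S = E(K, T) = 224; 199 ⊕ 224 = 39.
C[1]: T = 60, S = E(K, T) = 231; 86 ⊕ 231 = 177.
C[2]: T = 61, S = E(K, T) = 230; 80 ⊕ 230 = 182.
C[3]: T = 62, S = E(K, T) = 229; 141 ⊕ 229 = 104.
C[4]: T = 63, S = E(K, T) = 228; 101 ⊕ 228 = 129.
C[5]: T = 64, S = E(K, T) = 155; 200 ⊕ 155 = 83.

C[0] = 39, C[1] = 177, C[2] = 182, C[3] = 104, C[4] = 129, C[5] = 83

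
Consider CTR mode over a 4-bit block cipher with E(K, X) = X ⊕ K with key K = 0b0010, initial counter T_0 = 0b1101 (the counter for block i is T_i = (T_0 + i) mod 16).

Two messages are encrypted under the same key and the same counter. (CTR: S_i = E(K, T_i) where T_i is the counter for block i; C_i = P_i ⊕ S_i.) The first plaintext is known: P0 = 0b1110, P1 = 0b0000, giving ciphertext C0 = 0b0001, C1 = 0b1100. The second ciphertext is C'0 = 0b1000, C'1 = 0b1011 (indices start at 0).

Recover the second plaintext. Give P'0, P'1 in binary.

P'0 = 0b0111, P'1 = 0b0111

In CTR with a reused counter, both messages share the same keystream S_i, so C_i ⊕ C'_i = P_i ⊕ P'_i and thus P'_i = P_i ⊕ C_i ⊕ C'_i.
P'0: 0b1110 ⊕ 0b0001 ⊕ 0b1000 = 0b0111.
P'1: 0b0000 ⊕ 0b1100 ⊕ 0b1011 = 0b0111.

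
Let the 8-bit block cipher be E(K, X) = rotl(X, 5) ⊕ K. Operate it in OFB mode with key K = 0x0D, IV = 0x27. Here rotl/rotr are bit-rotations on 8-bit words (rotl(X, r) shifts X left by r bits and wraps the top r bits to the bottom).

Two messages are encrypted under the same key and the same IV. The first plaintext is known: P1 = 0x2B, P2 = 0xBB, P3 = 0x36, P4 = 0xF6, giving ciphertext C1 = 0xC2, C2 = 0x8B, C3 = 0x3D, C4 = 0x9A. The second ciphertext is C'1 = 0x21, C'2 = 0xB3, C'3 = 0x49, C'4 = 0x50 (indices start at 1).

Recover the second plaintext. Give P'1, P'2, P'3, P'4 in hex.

In OFB with a reused IV, both messages share the same keystream S_i, so C_i ⊕ C'_i = P_i ⊕ P'_i and thus P'_i = P_i ⊕ C_i ⊕ C'_i.
P'1: 0x2B ⊕ 0xC2 ⊕ 0x21 = 0xC8.
P'2: 0xBB ⊕ 0x8B ⊕ 0xB3 = 0x83.
P'3: 0x36 ⊕ 0x3D ⊕ 0x49 = 0x42.
P'4: 0xF6 ⊕ 0x9A ⊕ 0x50 = 0x3C.

P'1 = 0xC8, P'2 = 0x83, P'3 = 0x42, P'4 = 0x3C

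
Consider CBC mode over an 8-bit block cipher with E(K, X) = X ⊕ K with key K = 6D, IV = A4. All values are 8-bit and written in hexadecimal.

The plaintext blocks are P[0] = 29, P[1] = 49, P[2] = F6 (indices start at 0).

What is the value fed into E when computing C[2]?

CBC encryption: C_i = E(K, P_i ⊕ C_{i−1}), with C_{−1} = IV.
C[0]: P[0] ⊕ A4 = 8D; E(K, 8D) = E0.
C[1]: P[1] ⊕ E0 = A9; E(K, A9) = C4.
C[2]: P[2] ⊕ C4 = 32; E(K, 32) = 5F.
So the input to E for block [2] is 32.

32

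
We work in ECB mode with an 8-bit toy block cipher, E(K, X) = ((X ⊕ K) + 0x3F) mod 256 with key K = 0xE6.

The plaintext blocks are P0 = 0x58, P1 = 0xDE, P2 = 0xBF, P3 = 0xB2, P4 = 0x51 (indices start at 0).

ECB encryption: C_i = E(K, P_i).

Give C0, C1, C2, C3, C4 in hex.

C0: E(K, 0x58) = 0xFD.
C1: E(K, 0xDE) = 0x77.
C2: E(K, 0xBF) = 0x98.
C3: E(K, 0xB2) = 0x93.
C4: E(K, 0x51) = 0xF6.

C0 = 0xFD, C1 = 0x77, C2 = 0x98, C3 = 0x93, C4 = 0xF6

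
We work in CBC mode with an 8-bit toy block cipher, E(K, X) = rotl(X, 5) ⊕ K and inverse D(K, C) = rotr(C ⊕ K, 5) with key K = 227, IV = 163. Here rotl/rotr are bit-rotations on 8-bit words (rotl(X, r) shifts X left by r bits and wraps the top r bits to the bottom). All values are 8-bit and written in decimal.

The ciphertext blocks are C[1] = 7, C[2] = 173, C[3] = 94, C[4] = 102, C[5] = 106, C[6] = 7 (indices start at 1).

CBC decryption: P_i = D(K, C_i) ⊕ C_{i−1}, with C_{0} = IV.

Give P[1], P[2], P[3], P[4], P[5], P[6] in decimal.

P[1]: D(K, 7) = 39; 39 ⊕ 163 = 132.
P[2]: D(K, 173) = 114; 114 ⊕ 7 = 117.
P[3]: D(K, 94) = 237; 237 ⊕ 173 = 64.
P[4]: D(K, 102) = 44; 44 ⊕ 94 = 114.
P[5]: D(K, 106) = 76; 76 ⊕ 102 = 42.
P[6]: D(K, 7) = 39; 39 ⊕ 106 = 77.

P[1] = 132, P[2] = 117, P[3] = 64, P[4] = 114, P[5] = 42, P[6] = 77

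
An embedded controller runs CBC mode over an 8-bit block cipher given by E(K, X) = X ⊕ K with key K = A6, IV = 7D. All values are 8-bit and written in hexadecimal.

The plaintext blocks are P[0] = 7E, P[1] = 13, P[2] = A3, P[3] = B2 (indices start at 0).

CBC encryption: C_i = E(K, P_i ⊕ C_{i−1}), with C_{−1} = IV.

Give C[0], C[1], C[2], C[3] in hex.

C[0]: P[0] ⊕ 7D = 03; E(K, 03) = A5.
C[1]: P[1] ⊕ A5 = B6; E(K, B6) = 10.
C[2]: P[2] ⊕ 10 = B3; E(K, B3) = 15.
C[3]: P[3] ⊕ 15 = A7; E(K, A7) = 01.

C[0] = A5, C[1] = 10, C[2] = 15, C[3] = 01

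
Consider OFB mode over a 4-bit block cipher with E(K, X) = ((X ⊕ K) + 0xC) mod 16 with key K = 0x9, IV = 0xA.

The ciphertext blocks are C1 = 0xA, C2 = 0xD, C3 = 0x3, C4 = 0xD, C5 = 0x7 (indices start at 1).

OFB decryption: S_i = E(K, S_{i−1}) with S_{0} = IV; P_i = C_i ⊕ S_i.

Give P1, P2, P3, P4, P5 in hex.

P1 = 0x5, P2 = 0xF, P3 = 0x4, P4 = 0x7, P5 = 0x8

P1: S = E(K, 0xA) = 0xF; 0xA ⊕ 0xF = 0x5.
P2: S = E(K, 0xF) = 0x2; 0xD ⊕ 0x2 = 0xF.
P3: S = E(K, 0x2) = 0x7; 0x3 ⊕ 0x7 = 0x4.
P4: S = E(K, 0x7) = 0xA; 0xD ⊕ 0xA = 0x7.
P5: S = E(K, 0xA) = 0xF; 0x7 ⊕ 0xF = 0x8.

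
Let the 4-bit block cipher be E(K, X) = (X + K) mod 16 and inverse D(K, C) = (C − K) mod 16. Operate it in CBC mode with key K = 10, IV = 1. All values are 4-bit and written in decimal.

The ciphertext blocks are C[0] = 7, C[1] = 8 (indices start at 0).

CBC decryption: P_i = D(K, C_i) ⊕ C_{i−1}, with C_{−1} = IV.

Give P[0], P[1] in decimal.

P[0] = 12, P[1] = 9

P[0]: D(K, 7) = 13; 13 ⊕ 1 = 12.
P[1]: D(K, 8) = 14; 14 ⊕ 7 = 9.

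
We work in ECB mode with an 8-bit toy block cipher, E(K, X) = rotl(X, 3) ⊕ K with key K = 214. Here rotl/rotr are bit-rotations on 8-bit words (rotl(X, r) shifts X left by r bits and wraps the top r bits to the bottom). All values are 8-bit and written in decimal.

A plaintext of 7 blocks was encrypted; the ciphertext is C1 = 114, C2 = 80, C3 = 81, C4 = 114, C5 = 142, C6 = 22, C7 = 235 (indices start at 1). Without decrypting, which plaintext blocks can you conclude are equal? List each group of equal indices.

P1 = P4

ECB encrypts each block independently with the same key, so equal ciphertext blocks imply equal plaintext blocks.
C1 = C4 = 114, so P1 = P4.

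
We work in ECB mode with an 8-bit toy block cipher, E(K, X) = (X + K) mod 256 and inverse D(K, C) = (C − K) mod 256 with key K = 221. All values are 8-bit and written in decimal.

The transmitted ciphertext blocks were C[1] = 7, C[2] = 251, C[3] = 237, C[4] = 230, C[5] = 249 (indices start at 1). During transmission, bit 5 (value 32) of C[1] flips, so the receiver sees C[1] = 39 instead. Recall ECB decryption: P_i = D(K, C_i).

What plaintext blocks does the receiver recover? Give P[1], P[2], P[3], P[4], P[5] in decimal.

P[1] = 74, P[2] = 30, P[3] = 16, P[4] = 9, P[5] = 28

Only C[1] changed, to 39. In ECB, a change in C_i affects only P_i. Decrypting the received ciphertext:
P[1]: D(K, 39) = 74.
P[2]: D(K, 251) = 30.
P[3]: D(K, 237) = 16.
P[4]: D(K, 230) = 9.
P[5]: D(K, 249) = 28.
Blocks that differ from the original plaintext: P[1].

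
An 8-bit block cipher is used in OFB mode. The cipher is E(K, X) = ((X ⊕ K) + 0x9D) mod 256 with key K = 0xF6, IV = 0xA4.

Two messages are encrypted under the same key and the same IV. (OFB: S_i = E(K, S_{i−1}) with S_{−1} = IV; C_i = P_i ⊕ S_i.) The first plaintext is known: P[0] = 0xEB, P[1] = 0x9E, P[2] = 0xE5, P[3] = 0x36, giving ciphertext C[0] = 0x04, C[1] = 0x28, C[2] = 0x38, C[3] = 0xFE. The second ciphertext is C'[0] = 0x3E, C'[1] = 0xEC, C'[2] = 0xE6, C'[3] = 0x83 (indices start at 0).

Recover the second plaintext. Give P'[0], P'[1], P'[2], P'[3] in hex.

In OFB with a reused IV, both messages share the same keystream S_i, so C_i ⊕ C'_i = P_i ⊕ P'_i and thus P'_i = P_i ⊕ C_i ⊕ C'_i.
P'[0]: 0xEB ⊕ 0x04 ⊕ 0x3E = 0xD1.
P'[1]: 0x9E ⊕ 0x28 ⊕ 0xEC = 0x5A.
P'[2]: 0xE5 ⊕ 0x38 ⊕ 0xE6 = 0x3B.
P'[3]: 0x36 ⊕ 0xFE ⊕ 0x83 = 0x4B.

P'[0] = 0xD1, P'[1] = 0x5A, P'[2] = 0x3B, P'[3] = 0x4B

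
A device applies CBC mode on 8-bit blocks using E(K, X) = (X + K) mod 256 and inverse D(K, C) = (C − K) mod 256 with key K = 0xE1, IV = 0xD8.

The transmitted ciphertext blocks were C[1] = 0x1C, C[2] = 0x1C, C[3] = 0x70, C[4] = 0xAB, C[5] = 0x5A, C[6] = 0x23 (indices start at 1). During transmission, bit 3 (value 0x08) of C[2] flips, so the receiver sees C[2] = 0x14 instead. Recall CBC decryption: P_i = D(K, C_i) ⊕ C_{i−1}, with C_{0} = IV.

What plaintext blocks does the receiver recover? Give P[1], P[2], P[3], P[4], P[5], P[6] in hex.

P[1] = 0xE3, P[2] = 0x2F, P[3] = 0x9B, P[4] = 0xBA, P[5] = 0xD2, P[6] = 0x18

Only C[2] changed, to 0x14. In CBC, a change in C_i garbles P_i and flips the same bit in P_{i+1}. Decrypting the received ciphertext:
P[1]: D(K, 0x1C) = 0x3B; 0x3B ⊕ 0xD8 = 0xE3.
P[2]: D(K, 0x14) = 0x33; 0x33 ⊕ 0x1C = 0x2F.
P[3]: D(K, 0x70) = 0x8F; 0x8F ⊕ 0x14 = 0x9B.
P[4]: D(K, 0xAB) = 0xCA; 0xCA ⊕ 0x70 = 0xBA.
P[5]: D(K, 0x5A) = 0x79; 0x79 ⊕ 0xAB = 0xD2.
P[6]: D(K, 0x23) = 0x42; 0x42 ⊕ 0x5A = 0x18.
Blocks that differ from the original plaintext: P[2], P[3].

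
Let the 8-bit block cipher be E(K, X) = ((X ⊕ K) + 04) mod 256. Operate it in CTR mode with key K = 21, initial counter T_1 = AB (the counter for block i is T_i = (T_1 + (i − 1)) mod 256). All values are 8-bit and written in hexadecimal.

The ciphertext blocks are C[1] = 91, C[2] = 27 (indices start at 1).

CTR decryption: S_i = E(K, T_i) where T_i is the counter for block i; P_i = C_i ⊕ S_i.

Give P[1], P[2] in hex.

P[1] = 1F, P[2] = B6

P[1]: T = AB, S = E(K, T) = 8E; 91 ⊕ 8E = 1F.
P[2]: T = AC, S = E(K, T) = 91; 27 ⊕ 91 = B6.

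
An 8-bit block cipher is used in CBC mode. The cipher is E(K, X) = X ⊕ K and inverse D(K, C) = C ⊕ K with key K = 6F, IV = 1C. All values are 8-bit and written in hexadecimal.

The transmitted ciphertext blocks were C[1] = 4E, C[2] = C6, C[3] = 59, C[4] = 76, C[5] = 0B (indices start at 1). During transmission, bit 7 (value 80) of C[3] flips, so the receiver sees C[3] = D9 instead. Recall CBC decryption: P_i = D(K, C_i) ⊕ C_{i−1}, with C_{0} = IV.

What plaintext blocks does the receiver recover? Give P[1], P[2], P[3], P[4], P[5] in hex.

P[1] = 3D, P[2] = E7, P[3] = 70, P[4] = C0, P[5] = 12

Only C[3] changed, to D9. In CBC, a change in C_i garbles P_i and flips the same bit in P_{i+1}. Decrypting the received ciphertext:
P[1]: D(K, 4E) = 21; 21 ⊕ 1C = 3D.
P[2]: D(K, C6) = A9; A9 ⊕ 4E = E7.
P[3]: D(K, D9) = B6; B6 ⊕ C6 = 70.
P[4]: D(K, 76) = 19; 19 ⊕ D9 = C0.
P[5]: D(K, 0B) = 64; 64 ⊕ 76 = 12.
Blocks that differ from the original plaintext: P[3], P[4].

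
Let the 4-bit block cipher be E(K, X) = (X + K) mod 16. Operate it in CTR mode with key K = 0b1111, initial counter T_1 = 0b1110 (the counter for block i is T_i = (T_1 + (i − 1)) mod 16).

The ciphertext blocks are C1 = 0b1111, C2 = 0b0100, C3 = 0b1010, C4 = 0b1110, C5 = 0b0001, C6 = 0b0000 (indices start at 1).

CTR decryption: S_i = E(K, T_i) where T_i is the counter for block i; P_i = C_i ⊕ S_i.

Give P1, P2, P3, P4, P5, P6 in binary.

P1 = 0b0010, P2 = 0b1010, P3 = 0b0101, P4 = 0b1110, P5 = 0b0000, P6 = 0b0010

P1: T = 0b1110, S = E(K, T) = 0b1101; 0b1111 ⊕ 0b1101 = 0b0010.
P2: T = 0b1111, S = E(K, T) = 0b1110; 0b0100 ⊕ 0b1110 = 0b1010.
P3: T = 0b0000, S = E(K, T) = 0b1111; 0b1010 ⊕ 0b1111 = 0b0101.
P4: T = 0b0001, S = E(K, T) = 0b0000; 0b1110 ⊕ 0b0000 = 0b1110.
P5: T = 0b0010, S = E(K, T) = 0b0001; 0b0001 ⊕ 0b0001 = 0b0000.
P6: T = 0b0011, S = E(K, T) = 0b0010; 0b0000 ⊕ 0b0010 = 0b0010.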